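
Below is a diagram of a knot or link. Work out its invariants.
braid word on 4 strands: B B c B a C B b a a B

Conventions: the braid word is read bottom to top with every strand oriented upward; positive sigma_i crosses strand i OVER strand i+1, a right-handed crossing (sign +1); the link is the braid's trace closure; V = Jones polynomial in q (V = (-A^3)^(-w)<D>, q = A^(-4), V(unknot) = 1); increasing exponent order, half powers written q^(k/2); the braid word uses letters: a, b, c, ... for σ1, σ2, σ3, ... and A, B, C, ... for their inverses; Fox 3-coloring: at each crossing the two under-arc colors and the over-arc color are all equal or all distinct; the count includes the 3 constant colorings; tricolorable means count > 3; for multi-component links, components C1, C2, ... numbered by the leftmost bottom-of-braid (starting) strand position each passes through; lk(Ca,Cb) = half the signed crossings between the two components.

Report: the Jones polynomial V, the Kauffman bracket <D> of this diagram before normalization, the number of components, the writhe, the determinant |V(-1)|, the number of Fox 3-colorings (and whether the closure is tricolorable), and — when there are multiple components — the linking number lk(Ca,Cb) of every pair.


Jones polynomial: V(q) = -q^-3 + q^-2 - q^-1 + 3 - q + q^2 - q^3
<D> = A^-15 - A^-11 + A^-7 - 3A^-3 + A - A^5 + A^9; writhe -1
components 1, writhe -1 (11 crossings)
3-colorings: 27 of 3^11, det 9 — tricolorable
note: det 9 = |V(-1)|; divisible by 3, so tricolorable


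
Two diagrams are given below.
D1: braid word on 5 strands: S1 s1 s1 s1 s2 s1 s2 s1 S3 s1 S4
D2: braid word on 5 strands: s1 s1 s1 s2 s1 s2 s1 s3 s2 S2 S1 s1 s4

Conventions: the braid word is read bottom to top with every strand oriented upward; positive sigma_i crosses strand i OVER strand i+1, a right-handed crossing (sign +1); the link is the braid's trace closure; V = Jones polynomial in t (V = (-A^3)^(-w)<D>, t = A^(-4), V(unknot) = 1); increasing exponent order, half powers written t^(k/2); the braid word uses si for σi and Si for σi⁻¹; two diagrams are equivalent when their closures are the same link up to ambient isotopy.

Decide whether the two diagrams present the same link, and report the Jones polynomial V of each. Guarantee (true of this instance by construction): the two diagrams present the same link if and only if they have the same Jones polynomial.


same link: yes
V(D1) = -t^(5/2) - t^(9/2) + t^(11/2) - t^(13/2) + t^(15/2) - t^(17/2)  [11 crossings, <D> = A^-19 - A^-15 + A^-11 - A^-7 + A^-3 + A^5, w = +5]
V(D2) = -t^(5/2) - t^(9/2) + t^(11/2) - t^(13/2) + t^(15/2) - t^(17/2)  [13 crossings, <D> = A^-7 - A^-3 + A - A^5 + A^9 + A^17, w = +9]
insight: all 2 diagrams share one V(t), hence one class


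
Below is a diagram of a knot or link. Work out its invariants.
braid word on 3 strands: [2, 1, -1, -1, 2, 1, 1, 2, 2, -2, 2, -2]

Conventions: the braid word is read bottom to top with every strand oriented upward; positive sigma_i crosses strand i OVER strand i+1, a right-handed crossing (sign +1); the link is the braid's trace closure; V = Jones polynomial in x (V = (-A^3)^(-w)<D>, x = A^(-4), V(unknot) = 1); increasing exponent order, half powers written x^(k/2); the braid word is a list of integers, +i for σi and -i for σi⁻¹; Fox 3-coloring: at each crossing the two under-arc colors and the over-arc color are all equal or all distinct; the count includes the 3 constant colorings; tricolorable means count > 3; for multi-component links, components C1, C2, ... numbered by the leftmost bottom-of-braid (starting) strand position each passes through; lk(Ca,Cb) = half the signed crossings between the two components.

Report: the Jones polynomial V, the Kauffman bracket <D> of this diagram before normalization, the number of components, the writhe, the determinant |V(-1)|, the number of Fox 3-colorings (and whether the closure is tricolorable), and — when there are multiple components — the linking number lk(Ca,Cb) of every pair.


V = x - x^2 + 2x^3 - x^4 + x^5 - x^6
<D> = -A^-12 + A^-8 - A^-4 + 2 - A^4 + A^8 (w = +4)
1 component over 12 crossings, w = +4
3 Fox colorings among 3^12, |V(-1)| = 7: not tricolorable
why: the span of V is 5, forcing >= 5 crossings in any diagram


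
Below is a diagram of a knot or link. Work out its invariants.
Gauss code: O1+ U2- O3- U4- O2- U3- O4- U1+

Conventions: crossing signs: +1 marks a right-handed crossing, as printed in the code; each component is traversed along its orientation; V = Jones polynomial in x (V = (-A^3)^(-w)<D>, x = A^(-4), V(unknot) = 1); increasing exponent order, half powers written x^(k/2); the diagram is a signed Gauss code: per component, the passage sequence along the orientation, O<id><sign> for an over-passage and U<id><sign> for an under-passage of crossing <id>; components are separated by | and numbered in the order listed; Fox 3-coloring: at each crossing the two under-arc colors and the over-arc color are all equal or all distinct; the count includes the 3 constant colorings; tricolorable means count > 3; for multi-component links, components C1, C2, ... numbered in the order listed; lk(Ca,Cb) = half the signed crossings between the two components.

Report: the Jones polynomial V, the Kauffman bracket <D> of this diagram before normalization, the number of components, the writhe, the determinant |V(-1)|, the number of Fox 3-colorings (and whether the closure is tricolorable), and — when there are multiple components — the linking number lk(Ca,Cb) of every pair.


V(x) = -x^-4 + x^-3 + x^-1
bracket: A^-2 + A^6 - A^10, w = -2
1 component, writhe -2, over 4 crossings
det 3, colorings 9 of 3^4 — tricolorable
observation: the span of V is 3, forcing >= 3 crossings in any diagram


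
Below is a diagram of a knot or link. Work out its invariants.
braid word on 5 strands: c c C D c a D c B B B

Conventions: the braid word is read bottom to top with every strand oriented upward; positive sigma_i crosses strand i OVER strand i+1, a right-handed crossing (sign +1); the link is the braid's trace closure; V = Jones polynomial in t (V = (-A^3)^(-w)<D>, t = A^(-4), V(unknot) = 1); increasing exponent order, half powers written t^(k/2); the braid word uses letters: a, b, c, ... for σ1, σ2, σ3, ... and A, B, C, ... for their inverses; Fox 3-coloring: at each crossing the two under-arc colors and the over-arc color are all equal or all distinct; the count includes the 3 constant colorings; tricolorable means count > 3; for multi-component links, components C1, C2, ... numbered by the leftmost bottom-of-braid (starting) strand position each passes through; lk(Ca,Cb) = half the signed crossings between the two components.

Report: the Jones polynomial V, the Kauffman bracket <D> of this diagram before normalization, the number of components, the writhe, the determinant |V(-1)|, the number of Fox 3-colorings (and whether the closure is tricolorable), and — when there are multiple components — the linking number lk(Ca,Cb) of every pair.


V = t^(-11/2) - 2t^(-9/2) + 3t^(-7/2) - 4t^(-5/2) + 4t^(-3/2) - 5t^(-1/2) + 2t^(1/2) - 2t^(3/2) + t^(5/2)
<D> = -A^-13 + 2A^-9 - 2A^-5 + 5A^-1 - 4A^3 + 4A^7 - 3A^11 + 2A^15 - A^19 (w = -1)
2 components over 11 crossings, w = -1
lk(C1,C2): 0
9 Fox colorings among 3^11, |V(-1)| = 24: tricolorable
why: det 24 = |V(-1)|; divisible by 3, so tricolorable


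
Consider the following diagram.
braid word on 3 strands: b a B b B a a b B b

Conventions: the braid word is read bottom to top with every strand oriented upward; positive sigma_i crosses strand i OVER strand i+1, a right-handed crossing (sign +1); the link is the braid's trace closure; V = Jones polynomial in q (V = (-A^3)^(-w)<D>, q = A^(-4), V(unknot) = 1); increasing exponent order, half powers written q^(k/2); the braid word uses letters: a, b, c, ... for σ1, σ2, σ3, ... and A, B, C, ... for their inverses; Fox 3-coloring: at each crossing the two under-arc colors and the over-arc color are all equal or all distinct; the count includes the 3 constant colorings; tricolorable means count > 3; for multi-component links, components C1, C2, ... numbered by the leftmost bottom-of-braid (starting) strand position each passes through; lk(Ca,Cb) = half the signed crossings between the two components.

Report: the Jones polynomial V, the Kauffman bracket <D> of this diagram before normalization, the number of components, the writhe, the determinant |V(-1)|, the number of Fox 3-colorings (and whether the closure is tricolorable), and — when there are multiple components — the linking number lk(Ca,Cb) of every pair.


Jones polynomial: V(q) = q - q^2 + 2q^3 - q^4 + q^5 - q^6
<D> = -A^-12 + A^-8 - A^-4 + 2 - A^4 + A^8; writhe +4
components 1, writhe +4 (10 crossings)
3-colorings: 3 of 3^10, det 7 — not tricolorable
note: det 7 = |V(-1)|; not divisible by 3, so not tricolorable


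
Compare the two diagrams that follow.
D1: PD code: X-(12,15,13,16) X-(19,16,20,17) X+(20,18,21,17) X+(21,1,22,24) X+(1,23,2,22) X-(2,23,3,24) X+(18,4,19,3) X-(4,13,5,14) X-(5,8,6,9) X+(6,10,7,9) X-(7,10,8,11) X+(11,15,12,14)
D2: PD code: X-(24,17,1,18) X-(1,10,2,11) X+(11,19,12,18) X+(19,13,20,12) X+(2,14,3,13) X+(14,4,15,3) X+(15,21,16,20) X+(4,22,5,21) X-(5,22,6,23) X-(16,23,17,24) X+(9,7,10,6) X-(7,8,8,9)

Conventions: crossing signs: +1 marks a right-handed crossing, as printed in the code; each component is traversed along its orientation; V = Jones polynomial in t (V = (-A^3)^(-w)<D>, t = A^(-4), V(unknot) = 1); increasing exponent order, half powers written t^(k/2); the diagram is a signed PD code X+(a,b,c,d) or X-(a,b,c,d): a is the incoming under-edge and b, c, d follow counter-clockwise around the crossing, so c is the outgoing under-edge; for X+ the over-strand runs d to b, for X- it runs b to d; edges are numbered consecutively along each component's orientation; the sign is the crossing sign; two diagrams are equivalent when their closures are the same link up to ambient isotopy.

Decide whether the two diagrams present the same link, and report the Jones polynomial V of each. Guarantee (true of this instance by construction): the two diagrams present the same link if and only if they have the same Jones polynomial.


same link: no
V(D1) = 1  [12 crossings, <D> = 1, w = 0]
V(D2) = t + t^3 - t^4  [12 crossings, <D> = -A^-10 + A^-6 + A^2, w = +2]
insight: comparing 2 Jones polynomials yields 2 groups


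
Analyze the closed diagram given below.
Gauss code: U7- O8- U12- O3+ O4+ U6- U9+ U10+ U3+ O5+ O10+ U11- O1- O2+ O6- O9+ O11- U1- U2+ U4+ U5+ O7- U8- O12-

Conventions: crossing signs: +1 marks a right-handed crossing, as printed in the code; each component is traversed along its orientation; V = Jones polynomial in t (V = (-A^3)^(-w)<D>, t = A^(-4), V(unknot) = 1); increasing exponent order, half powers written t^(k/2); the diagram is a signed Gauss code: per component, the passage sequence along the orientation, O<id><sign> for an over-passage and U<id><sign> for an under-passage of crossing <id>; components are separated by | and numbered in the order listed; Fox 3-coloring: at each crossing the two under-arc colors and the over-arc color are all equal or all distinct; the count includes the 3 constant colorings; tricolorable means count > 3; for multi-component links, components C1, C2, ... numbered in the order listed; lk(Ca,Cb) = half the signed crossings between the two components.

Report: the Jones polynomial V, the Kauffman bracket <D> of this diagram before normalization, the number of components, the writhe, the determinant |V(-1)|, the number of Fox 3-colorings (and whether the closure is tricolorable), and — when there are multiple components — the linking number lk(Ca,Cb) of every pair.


V = -t^-3 + t^-2 - t^-1 + 3 - t + t^2 - t^3
<D> = -A^-12 + A^-8 - A^-4 + 3 - A^4 + A^8 - A^12 (w = 0)
1 component over 12 crossings, w = 0
27 Fox colorings among 3^12, |V(-1)| = 9: tricolorable
why: |V(-1)| = 9: so tricolorable, since 3 divides 9


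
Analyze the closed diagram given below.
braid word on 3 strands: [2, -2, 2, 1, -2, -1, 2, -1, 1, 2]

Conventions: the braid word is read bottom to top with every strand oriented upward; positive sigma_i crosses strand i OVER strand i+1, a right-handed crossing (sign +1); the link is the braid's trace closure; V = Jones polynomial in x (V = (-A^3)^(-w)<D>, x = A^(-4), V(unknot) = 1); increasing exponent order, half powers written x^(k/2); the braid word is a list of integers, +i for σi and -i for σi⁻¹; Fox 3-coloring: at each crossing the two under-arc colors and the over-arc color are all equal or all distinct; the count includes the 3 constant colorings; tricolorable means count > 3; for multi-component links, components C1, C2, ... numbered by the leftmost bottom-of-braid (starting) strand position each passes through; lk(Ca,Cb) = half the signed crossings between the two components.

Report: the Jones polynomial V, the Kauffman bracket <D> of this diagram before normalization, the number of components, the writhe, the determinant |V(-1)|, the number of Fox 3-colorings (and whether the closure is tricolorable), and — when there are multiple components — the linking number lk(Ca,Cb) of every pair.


V(x) = x + x^3 - x^4
bracket: -A^-10 + A^-6 + A^2, w = +2
1 component, writhe +2, over 10 crossings
det 3, colorings 9 of 3^10 — tricolorable
observation: det 3 = |V(-1)|; divisible by 3, so tricolorable


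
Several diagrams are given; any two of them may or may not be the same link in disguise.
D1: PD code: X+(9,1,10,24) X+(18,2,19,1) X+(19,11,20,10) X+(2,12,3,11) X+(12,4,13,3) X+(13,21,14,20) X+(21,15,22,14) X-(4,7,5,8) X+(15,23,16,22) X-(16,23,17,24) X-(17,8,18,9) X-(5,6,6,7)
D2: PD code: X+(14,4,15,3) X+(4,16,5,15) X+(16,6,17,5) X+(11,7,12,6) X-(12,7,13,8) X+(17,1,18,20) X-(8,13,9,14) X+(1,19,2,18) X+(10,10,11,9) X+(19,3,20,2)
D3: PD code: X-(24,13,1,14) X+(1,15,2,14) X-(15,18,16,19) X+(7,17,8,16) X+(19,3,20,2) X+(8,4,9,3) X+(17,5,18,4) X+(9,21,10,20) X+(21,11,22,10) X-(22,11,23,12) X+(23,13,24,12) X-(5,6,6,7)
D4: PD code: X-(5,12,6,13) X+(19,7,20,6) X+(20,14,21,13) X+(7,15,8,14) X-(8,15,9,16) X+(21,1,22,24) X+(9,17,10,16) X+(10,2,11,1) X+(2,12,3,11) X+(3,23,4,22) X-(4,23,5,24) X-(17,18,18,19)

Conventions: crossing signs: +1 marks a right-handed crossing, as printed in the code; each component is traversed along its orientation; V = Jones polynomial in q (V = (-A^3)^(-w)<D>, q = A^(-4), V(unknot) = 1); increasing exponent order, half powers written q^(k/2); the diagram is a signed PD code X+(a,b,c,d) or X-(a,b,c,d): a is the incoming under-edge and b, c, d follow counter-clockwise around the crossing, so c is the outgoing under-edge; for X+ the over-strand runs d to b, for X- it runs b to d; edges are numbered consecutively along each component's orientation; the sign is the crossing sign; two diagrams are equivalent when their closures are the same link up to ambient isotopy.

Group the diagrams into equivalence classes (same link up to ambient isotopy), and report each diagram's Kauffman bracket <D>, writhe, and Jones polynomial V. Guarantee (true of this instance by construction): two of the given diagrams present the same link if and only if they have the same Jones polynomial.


classes: {D1, D2} | {D3} | {D4}
V(D1) = q^2 + 2q^4 - 2q^5 + q^6 - 2q^7 + q^8  [12 crossings, <D> = A^-20 - 2A^-16 + A^-12 - 2A^-8 + 2A^-4 + A^4, w = +4]
V(D2) = q^2 + 2q^4 - 2q^5 + q^6 - 2q^7 + q^8  [10 crossings, <D> = A^-14 - 2A^-10 + A^-6 - 2A^-2 + 2A^2 + A^10, w = +6]
V(D3) = q - q^2 + 2q^3 - q^4 + q^5 - q^6  (w +4, c 12, <D> = -A^-12 + A^-8 - A^-4 + 2 - A^4 + A^8)
V(D4) = q + q^3 - q^4  [12 crossings, <D> = -A^-4 + 1 + A^8, w = +4]
note: 3 classes among 4 diagrams; unequal V(q) rules out equality


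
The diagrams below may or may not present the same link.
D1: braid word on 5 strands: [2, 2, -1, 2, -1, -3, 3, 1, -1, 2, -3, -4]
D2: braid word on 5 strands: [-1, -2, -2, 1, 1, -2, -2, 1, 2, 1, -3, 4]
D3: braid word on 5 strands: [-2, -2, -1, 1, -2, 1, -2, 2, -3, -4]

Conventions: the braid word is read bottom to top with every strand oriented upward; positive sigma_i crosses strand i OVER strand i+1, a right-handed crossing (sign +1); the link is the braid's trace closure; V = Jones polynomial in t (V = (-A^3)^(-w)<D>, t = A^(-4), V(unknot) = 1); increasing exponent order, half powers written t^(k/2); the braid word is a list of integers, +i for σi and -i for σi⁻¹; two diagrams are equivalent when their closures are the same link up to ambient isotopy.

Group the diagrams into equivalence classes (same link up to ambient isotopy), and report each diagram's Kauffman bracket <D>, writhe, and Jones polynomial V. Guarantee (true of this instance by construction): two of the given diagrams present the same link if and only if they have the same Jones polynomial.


grouping into links: {D1} | {D2} | {D3}
V(D1) = t^-1 - 1 + 2t - 2t^2 + 2t^3 - 2t^4 + t^5  (w 0, c 12, <D> = A^-20 - 2A^-16 + 2A^-12 - 2A^-8 + 2A^-4 - 1 + A^4)
V(D2) = -t^-3 + 2t^-2 - 2t^-1 + 3 - 2t + 2t^2 - t^3  [12 crossings, <D> = -A^-12 + 2A^-8 - 2A^-4 + 3 - 2A^4 + 2A^8 - A^12, w = 0]
D3 (bracket A^-8 + 1 - A^4; 10 crossings at w = -4): V = -t^-4 + t^-3 + t^-1
why: 3 values of V(t) split the 3 diagrams


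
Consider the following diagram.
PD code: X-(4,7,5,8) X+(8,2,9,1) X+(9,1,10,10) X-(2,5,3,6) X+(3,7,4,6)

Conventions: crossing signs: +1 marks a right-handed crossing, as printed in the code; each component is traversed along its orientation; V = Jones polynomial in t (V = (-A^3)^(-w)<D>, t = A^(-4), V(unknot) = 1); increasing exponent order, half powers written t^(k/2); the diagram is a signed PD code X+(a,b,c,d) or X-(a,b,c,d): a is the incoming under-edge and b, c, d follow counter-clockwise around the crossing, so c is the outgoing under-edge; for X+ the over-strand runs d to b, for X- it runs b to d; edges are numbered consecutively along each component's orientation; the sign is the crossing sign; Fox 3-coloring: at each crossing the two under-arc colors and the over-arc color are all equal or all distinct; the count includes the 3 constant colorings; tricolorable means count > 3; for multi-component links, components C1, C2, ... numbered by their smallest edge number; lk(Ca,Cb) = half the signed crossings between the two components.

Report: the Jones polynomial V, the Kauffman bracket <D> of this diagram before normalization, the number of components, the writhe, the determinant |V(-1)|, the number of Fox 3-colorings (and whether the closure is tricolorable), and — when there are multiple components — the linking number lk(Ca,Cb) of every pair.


V(t) = 1
bracket: -A^3, w = +1
1 component, writhe +1, over 5 crossings
det 1, colorings 3 of 3^5 — not tricolorable
observation: det 1 = |V(-1)|; not divisible by 3, so not tricolorable


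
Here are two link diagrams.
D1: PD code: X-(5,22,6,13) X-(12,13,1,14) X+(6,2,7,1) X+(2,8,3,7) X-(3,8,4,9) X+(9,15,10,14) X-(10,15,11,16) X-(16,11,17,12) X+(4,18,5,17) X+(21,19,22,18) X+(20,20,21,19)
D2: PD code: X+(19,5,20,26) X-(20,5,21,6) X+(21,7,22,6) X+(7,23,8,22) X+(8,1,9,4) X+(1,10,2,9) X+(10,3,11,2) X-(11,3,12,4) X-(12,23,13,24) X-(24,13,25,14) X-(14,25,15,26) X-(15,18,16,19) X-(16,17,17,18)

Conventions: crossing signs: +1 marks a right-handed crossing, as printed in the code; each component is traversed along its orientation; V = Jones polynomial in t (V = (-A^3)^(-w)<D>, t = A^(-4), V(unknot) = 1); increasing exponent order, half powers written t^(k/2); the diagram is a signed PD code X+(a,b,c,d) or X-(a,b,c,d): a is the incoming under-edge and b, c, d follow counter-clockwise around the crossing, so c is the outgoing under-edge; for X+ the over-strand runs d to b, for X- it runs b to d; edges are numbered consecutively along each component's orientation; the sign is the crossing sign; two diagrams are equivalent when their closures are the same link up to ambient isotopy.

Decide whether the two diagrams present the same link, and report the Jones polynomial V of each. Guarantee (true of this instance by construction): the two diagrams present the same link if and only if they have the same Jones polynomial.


equivalent: no
V(D1) = -t^(-5/2) - t^(-1/2)  (w +1, c 11, <D> = A^5 + A^13)
D2 (bracket A^-13 + A^-5; 13 crossings at w = -1): V = -t^(1/2) - t^(5/2)
why: V(t) takes 2 values over 2 diagrams, fixing the grouping


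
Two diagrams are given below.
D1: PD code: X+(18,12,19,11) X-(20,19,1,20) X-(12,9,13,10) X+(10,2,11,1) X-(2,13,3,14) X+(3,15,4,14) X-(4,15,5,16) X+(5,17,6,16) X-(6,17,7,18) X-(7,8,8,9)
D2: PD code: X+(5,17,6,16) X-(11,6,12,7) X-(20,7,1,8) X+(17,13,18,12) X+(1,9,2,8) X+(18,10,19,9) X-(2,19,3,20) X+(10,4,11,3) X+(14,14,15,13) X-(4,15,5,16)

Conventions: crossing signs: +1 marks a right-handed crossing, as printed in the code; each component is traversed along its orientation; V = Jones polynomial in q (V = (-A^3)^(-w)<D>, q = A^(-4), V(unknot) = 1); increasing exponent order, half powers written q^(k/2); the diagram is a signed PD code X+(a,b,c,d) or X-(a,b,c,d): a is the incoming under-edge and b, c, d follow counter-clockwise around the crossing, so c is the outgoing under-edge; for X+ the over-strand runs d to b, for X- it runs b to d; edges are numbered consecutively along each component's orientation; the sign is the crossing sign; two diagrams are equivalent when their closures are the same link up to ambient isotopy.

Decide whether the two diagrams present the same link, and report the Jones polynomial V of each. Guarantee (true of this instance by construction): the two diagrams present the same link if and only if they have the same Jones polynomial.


equivalent: no
V(D1) = q^-2 - q^-1 + 1 - q + q^2  (w -2, c 10, <D> = A^-14 - A^-10 + A^-6 - A^-2 + A^2)
V(D2) = 1  (w +2, c 10, <D> = A^6)
why: 2 classes among 2 diagrams; unequal V(q) rules out equality


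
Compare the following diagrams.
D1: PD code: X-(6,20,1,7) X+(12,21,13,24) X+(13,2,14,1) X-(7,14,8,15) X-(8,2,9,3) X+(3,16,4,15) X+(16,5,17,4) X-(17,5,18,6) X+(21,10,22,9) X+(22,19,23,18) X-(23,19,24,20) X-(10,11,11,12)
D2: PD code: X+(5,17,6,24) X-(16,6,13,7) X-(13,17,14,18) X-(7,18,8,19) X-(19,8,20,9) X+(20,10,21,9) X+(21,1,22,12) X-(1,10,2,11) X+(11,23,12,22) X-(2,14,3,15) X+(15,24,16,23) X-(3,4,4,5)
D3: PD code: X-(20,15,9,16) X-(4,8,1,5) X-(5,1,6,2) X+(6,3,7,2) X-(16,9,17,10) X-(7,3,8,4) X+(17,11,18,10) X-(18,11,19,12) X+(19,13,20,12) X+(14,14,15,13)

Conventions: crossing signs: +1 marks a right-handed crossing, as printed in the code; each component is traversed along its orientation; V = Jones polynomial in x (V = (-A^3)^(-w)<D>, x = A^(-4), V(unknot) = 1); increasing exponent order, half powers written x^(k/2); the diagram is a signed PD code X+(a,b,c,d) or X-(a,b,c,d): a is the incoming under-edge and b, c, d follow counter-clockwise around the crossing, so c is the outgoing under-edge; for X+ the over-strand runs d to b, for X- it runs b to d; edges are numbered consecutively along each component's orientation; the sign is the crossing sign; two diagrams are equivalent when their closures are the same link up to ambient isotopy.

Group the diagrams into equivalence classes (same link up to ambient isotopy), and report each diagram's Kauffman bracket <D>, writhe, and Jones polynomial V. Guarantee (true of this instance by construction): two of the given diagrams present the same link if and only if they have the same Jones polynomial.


grouping into links: {D1} | {D2} | {D3}
V(D1) = 1 + x + x^2 + x^3  (w 0, c 12, <D> = A^-12 + A^-8 + A^-4 + 1)
V(D2) = x^-2 + 2 + x^2  (w -2, c 12, <D> = A^-14 + 2A^-6 + A^2)
V(D3) = x^-3 + x^-2 + x^-1 + 1  [10 crossings, <D> = A^-6 + A^-2 + A^2 + A^6, w = -2]
why: 3 classes among 3 diagrams; unequal V(x) rules out equality


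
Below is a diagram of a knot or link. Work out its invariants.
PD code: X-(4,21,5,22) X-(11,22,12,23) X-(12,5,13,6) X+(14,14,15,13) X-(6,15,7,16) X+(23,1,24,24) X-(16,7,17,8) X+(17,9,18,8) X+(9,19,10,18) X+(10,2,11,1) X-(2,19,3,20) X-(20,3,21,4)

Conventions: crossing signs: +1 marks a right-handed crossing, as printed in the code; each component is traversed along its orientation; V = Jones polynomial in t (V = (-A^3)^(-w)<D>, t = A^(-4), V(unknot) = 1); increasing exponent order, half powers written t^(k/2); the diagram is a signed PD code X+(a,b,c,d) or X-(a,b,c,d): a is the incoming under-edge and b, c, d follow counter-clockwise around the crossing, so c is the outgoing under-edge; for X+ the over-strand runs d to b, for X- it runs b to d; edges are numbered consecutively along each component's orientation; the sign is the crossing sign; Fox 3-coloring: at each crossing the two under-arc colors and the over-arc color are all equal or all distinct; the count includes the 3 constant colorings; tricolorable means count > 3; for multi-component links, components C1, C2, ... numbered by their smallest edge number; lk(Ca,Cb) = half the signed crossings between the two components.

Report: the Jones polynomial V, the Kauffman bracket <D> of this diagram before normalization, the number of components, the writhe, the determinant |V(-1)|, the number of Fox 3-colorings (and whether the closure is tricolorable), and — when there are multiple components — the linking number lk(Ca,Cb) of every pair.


V(t) = -t^-4 + t^-3 + t^-1
bracket: A^-2 + A^6 - A^10, w = -2
1 component, writhe -2, over 12 crossings
det 3, colorings 9 of 3^12 — tricolorable
observation: det 3 = |V(-1)|; divisible by 3, so tricolorable


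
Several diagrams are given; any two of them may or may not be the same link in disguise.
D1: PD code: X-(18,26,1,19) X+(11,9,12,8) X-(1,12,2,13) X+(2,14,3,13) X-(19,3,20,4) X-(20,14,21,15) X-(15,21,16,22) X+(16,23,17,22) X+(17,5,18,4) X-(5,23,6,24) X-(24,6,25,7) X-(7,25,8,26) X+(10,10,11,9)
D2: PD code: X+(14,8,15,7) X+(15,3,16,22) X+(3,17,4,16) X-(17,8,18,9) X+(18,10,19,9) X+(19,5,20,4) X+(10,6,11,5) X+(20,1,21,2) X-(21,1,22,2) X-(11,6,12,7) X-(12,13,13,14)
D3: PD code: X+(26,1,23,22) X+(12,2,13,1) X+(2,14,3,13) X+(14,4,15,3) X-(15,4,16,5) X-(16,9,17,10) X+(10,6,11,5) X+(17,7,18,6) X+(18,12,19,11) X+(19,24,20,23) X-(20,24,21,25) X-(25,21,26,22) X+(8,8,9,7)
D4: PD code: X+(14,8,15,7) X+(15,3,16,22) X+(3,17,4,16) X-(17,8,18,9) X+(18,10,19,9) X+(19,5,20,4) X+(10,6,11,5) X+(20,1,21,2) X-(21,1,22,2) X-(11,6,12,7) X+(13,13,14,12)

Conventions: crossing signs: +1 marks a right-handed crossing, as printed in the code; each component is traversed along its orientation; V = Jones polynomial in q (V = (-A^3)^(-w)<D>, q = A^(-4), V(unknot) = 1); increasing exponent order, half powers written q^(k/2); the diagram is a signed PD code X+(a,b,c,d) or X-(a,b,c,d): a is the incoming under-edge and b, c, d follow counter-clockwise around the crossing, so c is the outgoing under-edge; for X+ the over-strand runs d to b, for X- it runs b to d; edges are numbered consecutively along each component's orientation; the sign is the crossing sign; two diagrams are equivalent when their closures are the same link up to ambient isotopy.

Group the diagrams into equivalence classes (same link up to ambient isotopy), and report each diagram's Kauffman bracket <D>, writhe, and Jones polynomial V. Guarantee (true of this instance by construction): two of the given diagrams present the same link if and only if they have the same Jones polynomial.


classes: {D1} | {D2, D3, D4}
V(D1) = -q^(-15/2) + q^(-13/2) - 2q^(-11/2) + 2q^(-9/2) - 2q^(-7/2) + q^(-5/2) - q^(-3/2)  [13 crossings, <D> = A^-3 - A + 2A^5 - 2A^9 + 2A^13 - A^17 + A^21, w = -3]
V(D2) = -q^(1/2) - q^(3/2) - q^(5/2) + q^(9/2)  [11 crossings, <D> = -A^-9 + A^-1 + A^3 + A^7, w = +3]
V(D3) = -q^(1/2) - q^(3/2) - q^(5/2) + q^(9/2)  (w +5, c 13, <D> = -A^-3 + A^5 + A^9 + A^13)
V(D4) = -q^(1/2) - q^(3/2) - q^(5/2) + q^(9/2)  [11 crossings, <D> = -A^-3 + A^5 + A^9 + A^13, w = +5]
note: V(q) takes 2 values over 4 diagrams, fixing the grouping


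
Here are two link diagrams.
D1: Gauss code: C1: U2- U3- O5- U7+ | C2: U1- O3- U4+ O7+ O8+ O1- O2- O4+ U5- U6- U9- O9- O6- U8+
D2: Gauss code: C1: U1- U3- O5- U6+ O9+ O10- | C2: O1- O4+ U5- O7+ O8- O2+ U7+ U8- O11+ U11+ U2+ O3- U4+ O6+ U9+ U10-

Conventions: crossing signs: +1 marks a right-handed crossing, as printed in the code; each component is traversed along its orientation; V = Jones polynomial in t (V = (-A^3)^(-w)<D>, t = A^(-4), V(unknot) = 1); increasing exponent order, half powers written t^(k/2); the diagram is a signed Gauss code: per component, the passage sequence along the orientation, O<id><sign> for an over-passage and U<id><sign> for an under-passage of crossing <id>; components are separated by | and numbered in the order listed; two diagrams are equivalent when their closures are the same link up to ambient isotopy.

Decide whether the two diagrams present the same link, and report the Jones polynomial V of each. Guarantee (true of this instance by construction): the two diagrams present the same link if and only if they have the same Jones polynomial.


equivalent: yes
V(D1) = -t^(-5/2) - t^(-1/2)  (w -3, c 9, <D> = A^-7 + A)
V(D2) = -t^(-5/2) - t^(-1/2)  [11 crossings, <D> = A^5 + A^13, w = +1]
key observation: Reidemeister moves carry D1 (9 crossings) to D2 (11)


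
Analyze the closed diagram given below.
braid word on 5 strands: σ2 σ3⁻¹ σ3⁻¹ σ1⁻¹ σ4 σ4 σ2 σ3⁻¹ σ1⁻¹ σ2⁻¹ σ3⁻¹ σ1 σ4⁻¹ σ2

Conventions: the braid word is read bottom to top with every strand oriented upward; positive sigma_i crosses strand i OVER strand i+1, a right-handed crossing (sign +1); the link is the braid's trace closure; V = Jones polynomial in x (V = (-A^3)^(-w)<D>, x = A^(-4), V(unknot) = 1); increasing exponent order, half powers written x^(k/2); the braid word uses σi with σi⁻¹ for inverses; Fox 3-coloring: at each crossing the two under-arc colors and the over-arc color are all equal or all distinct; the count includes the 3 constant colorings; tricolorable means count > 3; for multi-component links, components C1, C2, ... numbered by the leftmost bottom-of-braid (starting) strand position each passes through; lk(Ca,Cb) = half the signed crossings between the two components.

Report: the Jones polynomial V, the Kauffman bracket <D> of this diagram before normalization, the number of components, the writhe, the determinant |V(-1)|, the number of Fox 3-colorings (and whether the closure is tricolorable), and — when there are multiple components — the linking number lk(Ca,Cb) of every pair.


V(x) = -x^-5 + 2x^-4 - 2x^-3 + 3x^-2 - 3x^-1 + 3 - 2x + x^2
bracket: A^-14 - 2A^-10 + 3A^-6 - 3A^-2 + 3A^2 - 2A^6 + 2A^10 - A^14, w = -2
1 component, writhe -2, over 14 crossings
det 17, colorings 3 of 3^14 — not tricolorable
observation: det 17 = |V(-1)|; not divisible by 3, so not tricolorable


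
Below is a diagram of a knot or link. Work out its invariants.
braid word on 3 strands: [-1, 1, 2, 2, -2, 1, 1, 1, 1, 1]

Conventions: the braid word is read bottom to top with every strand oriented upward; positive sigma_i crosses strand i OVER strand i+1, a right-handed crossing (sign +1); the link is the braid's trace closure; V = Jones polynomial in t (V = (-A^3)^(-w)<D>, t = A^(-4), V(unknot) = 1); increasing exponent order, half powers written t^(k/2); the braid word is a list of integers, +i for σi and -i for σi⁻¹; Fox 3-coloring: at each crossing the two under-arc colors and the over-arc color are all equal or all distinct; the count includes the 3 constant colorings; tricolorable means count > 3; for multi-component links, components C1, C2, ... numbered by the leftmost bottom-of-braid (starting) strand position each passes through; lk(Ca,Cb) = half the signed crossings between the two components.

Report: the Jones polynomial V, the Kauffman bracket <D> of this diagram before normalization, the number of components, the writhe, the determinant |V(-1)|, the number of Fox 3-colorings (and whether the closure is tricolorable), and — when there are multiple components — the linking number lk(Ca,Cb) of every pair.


V = t^2 + t^4 - t^5 + t^6 - t^7
<D> = -A^-10 + A^-6 - A^-2 + A^2 + A^10 (w = +6)
1 component over 10 crossings, w = +6
3 Fox colorings among 3^10, |V(-1)| = 5: not tricolorable
why: det 5 = |V(-1)|; not divisible by 3, so not tricolorable


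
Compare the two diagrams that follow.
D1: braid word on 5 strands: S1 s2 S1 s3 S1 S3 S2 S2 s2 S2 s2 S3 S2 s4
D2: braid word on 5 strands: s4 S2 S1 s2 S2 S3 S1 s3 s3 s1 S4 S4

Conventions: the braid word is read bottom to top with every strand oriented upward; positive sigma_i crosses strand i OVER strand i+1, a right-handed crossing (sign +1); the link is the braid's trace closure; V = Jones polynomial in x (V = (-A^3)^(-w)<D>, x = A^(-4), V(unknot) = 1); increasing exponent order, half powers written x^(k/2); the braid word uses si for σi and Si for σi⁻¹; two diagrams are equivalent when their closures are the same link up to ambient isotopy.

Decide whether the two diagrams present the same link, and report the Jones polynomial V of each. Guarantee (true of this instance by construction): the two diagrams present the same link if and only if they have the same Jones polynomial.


equivalent: no
V(D1) = -x^-6 + x^-5 - x^-4 + 2x^-3 - x^-2 + x^-1  (w -4, c 14, <D> = A^-8 - A^-4 + 2 - A^4 + A^8 - A^12)
V(D2) = 1  [12 crossings, <D> = A^-6, w = -2]
key observation: V(x) takes 2 values over 2 diagrams, fixing the grouping


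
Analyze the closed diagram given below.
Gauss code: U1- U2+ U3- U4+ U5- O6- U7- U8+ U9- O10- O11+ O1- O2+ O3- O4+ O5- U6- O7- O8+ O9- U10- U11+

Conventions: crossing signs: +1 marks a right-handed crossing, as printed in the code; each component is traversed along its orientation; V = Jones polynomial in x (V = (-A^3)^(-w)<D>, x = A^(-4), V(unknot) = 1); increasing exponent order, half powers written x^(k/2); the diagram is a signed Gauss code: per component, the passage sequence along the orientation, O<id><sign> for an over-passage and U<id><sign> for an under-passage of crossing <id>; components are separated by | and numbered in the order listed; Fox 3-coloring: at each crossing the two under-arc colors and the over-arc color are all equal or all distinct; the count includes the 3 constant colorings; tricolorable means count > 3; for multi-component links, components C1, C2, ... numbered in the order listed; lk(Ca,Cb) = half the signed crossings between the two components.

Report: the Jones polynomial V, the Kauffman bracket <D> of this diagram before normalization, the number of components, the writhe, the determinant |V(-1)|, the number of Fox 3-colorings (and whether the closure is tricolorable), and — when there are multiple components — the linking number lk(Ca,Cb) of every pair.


V(x) = -x^-4 + x^-3 + x^-1
bracket: -A^-5 - A^3 + A^7, w = -3
1 component, writhe -3, over 11 crossings
det 3, colorings 9 of 3^11 — tricolorable
observation: det 3 = |V(-1)|; divisible by 3, so tricolorable


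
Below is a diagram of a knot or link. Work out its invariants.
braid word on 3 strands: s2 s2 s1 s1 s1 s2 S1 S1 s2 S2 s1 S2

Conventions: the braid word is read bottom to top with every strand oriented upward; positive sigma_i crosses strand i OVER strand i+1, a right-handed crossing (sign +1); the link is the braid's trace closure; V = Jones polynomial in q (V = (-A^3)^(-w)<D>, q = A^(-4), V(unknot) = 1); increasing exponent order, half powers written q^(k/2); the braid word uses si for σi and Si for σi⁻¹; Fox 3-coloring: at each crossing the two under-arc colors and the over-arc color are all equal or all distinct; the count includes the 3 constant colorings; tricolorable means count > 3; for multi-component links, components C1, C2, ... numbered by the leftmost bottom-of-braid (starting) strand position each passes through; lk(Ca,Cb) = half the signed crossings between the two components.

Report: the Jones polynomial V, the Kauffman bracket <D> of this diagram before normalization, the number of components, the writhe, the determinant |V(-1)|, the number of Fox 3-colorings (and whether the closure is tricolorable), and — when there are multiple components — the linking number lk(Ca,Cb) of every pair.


V = q - q^2 + 2q^3 - q^4 + q^5 - q^6
<D> = -A^-12 + A^-8 - A^-4 + 2 - A^4 + A^8 (w = +4)
1 component over 12 crossings, w = +4
3 Fox colorings among 3^12, |V(-1)| = 7: not tricolorable
why: the span of V is 5, forcing >= 5 crossings in any diagram


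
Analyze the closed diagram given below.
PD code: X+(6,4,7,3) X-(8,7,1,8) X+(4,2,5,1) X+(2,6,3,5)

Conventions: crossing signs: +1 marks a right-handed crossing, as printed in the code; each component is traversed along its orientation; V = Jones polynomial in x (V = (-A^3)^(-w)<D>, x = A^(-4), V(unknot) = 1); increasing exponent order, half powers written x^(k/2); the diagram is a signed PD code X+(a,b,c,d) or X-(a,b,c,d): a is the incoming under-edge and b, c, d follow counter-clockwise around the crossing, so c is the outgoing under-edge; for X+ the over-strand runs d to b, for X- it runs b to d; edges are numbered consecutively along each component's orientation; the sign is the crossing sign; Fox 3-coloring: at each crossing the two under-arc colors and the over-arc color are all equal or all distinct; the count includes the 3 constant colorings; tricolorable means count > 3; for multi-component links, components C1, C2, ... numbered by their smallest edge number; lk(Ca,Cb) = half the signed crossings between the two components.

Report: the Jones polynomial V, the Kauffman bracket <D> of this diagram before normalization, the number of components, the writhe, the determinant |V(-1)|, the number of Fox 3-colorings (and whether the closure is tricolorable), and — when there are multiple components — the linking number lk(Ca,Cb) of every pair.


Jones polynomial: V(x) = x + x^3 - x^4
<D> = -A^-10 + A^-6 + A^2; writhe +2
components 1, writhe +2 (4 crossings)
3-colorings: 9 of 3^4, det 3 — tricolorable
note: the span of V is 3, forcing >= 3 crossings in any diagram


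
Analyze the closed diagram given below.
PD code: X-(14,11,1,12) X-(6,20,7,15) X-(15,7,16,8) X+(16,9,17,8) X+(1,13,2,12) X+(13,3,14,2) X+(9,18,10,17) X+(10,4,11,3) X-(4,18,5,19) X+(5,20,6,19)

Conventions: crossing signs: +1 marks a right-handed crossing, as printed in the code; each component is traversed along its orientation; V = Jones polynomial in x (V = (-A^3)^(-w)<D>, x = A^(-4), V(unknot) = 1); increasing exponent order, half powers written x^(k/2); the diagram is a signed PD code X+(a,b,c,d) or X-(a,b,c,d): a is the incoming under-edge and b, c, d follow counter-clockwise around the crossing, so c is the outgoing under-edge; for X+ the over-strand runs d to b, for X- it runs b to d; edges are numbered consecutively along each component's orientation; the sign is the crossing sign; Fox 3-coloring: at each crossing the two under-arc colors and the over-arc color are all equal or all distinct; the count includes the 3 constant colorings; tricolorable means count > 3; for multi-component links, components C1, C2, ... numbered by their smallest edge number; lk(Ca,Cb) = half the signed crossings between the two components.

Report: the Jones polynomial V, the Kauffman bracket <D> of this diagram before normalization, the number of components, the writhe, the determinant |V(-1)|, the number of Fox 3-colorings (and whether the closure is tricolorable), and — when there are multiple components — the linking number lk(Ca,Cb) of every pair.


Jones polynomial: V(x) = -x^(-1/2) - x^(1/2)
<D> = -A^4 - A^8; writhe +2
components 2, writhe +2 (10 crossings)
linking number lk(C1,C2) = 0
3-colorings: 9 of 3^10, det 0 — tricolorable
note: the 1 component pair carries total linking 0


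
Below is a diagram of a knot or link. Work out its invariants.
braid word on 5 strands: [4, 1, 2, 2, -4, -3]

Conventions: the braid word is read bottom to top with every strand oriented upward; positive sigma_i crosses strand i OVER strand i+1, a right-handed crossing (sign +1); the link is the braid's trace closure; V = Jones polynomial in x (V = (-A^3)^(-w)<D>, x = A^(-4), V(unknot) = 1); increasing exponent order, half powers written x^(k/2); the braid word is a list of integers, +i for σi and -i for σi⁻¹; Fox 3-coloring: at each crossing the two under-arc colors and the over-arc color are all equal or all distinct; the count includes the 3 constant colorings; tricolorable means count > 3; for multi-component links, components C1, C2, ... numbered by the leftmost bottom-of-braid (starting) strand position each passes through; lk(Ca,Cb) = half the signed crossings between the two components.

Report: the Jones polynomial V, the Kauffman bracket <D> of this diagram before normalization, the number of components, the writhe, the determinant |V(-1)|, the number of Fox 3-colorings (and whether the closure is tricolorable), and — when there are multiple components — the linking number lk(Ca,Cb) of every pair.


Jones polynomial: V(x) = 1 + x + x^2 + x^3
<D> = A^-6 + A^-2 + A^2 + A^6; writhe +2
components 3, writhe +2 (6 crossings)
linking number lk(C1,C2) = +1
lk(C1,C3): 0
lk(C2,C3) = 0
3-colorings: 9 of 3^6, det 0 — tricolorable
note: the span of V is 3, within the link bound 6 + 3 - 1
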